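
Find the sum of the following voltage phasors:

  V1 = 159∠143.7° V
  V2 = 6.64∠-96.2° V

Step 1 — Convert each phasor to rectangular form:
  V1 = 159·(cos(143.7°) + j·sin(143.7°)) = -128.1 + j94.13 V
  V2 = 6.64·(cos(-96.2°) + j·sin(-96.2°)) = -0.7171 - j6.601 V
Step 2 — Sum components: V_total = -128.9 + j87.53 V.
Step 3 — Convert to polar: |V_total| = 155.8 V, ∠V_total = 145.8°.

V_total = 155.8∠145.8° V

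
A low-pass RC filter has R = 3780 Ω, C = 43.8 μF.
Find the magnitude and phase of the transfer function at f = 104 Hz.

Step 1 — Angular frequency: ω = 2π·104 = 653.5 rad/s.
Step 2 — Transfer function: H(jω) = 1/(1 + jωRC).
Step 3 — Denominator: 1 + jωRC = 1 + j·653.5·3780·4.38e-05 = 1 + j108.2.
Step 4 — H = 8.543e-05 - j0.009242.
Step 5 — Magnitude: |H| = 0.009243 (-40.7 dB); phase: φ = -89.5°.

|H| = 0.009243 (-40.7 dB), φ = -89.5°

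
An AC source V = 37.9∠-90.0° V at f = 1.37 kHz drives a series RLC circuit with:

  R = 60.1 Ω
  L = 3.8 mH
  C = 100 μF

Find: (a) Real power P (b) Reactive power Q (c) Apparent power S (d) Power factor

Step 1 — Angular frequency: ω = 2π·f = 2π·1370 = 8608 rad/s.
Step 2 — Component impedances:
  R: Z = R = 60.1 Ω
  L: Z = jωL = j·8608·0.0038 = 0 + j32.71 Ω
  C: Z = 1/(jωC) = -j/(ω·C) = 0 - j1.162 Ω
Step 3 — Series combination: Z_total = R + L + C = 60.1 + j31.55 Ω = 67.88∠27.7° Ω.
Step 4 — Source phasor: V = 37.9∠-90.0° V = 0 - j37.9 V.
Step 5 — Current: I = V / Z = -0.2595 - j0.4944 A = 0.5584∠-117.7° A.
Step 6 — Complex power: S = V·I* = 18.74 + j9.836 VA.
Step 7 — Real power: P = Re(S) = 18.74 W.
Step 8 — Reactive power: Q = Im(S) = 9.836 VAR.
Step 9 — Apparent power: |S| = 21.16 VA.
Step 10 — Power factor: PF = P/|S| = 0.8854 (lagging).

(a) P = 18.74 W  (b) Q = 9.836 VAR  (c) S = 21.16 VA  (d) PF = 0.8854 (lagging)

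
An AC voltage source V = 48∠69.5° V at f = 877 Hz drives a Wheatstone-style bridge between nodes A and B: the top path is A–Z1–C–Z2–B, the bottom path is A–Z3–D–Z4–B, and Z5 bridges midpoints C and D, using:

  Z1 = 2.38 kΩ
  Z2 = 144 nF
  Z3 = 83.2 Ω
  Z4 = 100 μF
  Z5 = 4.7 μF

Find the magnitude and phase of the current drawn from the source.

Step 1 — Angular frequency: ω = 2π·f = 2π·877 = 5510 rad/s.
Step 2 — Component impedances:
  Z1: Z = R = 2380 Ω
  Z2: Z = 1/(jωC) = -j/(ω·C) = 0 - j1260 Ω
  Z3: Z = R = 83.2 Ω
  Z4: Z = 1/(jωC) = -j/(ω·C) = 0 - j1.815 Ω
  Z5: Z = 1/(jωC) = -j/(ω·C) = 0 - j38.61 Ω
Step 3 — Bridge requires nodal analysis (the Z5 bridge couples midpoints C and D, so the two paths cannot be reduced to a simple series/parallel combination). Setting node B to ground and injecting 1 A at node A, the 3-node admittance system at A, C, D solves to V_A = Z_AB = 80.39 - j1.851 Ω = 80.41∠-1.3° Ω.
Step 4 — Source phasor: V = 48∠69.5° V = 16.81 + j44.96 V.
Step 5 — Ohm's law: I = V / Z_total = (16.81 + j44.96) / (80.39 - j1.851) = 0.1961 + j0.5638 A.
Step 6 — Convert to polar: |I| = 0.5969 A, ∠I = 70.8°.

I = 0.5969∠70.8° A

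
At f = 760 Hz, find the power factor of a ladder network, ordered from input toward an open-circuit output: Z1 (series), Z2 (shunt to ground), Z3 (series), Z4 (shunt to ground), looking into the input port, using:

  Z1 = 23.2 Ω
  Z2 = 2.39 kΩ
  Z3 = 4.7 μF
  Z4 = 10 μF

Step 1 — Angular frequency: ω = 2π·f = 2π·760 = 4775 rad/s.
Step 2 — Component impedances:
  Z1: Z = R = 23.2 Ω
  Z2: Z = R = 2390 Ω
  Z3: Z = 1/(jωC) = -j/(ω·C) = 0 - j44.56 Ω
  Z4: Z = 1/(jωC) = -j/(ω·C) = 0 - j20.94 Ω
Step 3 — Ladder network (open output): work backward from the far end, alternating series and parallel combinations. Z_in = 24.99 - j65.45 Ω = 70.06∠-69.1° Ω.
Step 4 — Power factor: PF = cos(φ) = Re(Z)/|Z| = 24.994/70.058 = 0.3568.
Step 5 — Type: Im(Z) = -65.45 ⇒ leading (phase φ = -69.1°).

PF = 0.3568 (leading, φ = -69.1°)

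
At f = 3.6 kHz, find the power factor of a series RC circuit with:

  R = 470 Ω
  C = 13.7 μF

Step 1 — Angular frequency: ω = 2π·f = 2π·3600 = 2.262e+04 rad/s.
Step 2 — Component impedances:
  R: Z = R = 470 Ω
  C: Z = 1/(jωC) = -j/(ω·C) = 0 - j3.227 Ω
Step 3 — Series combination: Z_total = R + C = 470 - j3.227 Ω = 470∠-0.4° Ω.
Step 4 — Power factor: PF = cos(φ) = Re(Z)/|Z| = 470/470 = 1.
Step 5 — Type: Im(Z) = -3.227 ⇒ leading (phase φ = -0.4°).

PF = 1 (leading, φ = -0.4°)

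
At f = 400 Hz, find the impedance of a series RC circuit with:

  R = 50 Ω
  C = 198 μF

Step 1 — Angular frequency: ω = 2π·f = 2π·400 = 2513 rad/s.
Step 2 — Component impedances:
  R: Z = R = 50 Ω
  C: Z = 1/(jωC) = -j/(ω·C) = 0 - j2.01 Ω
Step 3 — Series combination: Z_total = R + C = 50 - j2.01 Ω = 50.04∠-2.3° Ω.

Z = 50 - j2.01 Ω = 50.04∠-2.3° Ω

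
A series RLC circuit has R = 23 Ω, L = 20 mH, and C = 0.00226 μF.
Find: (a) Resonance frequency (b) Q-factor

Step 1 — Resonance condition Im(Z)=0 gives ω₀ = 1/√(LC).
Step 2 — ω₀ = 1/√(0.02·2.26e-09) = 1.487e+05 rad/s.
Step 3 — f₀ = ω₀/(2π) = 2.367e+04 Hz.
Step 4 — Series Q: Q = ω₀L/R = 1.487e+05·0.02/23 = 129.3.

(a) f₀ = 2.367e+04 Hz  (b) Q = 129.3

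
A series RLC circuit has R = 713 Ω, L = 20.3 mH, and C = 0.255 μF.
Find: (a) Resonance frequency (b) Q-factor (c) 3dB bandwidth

Step 1 — Resonance: ω₀ = 1/√(LC) = 1/√(0.0203·2.55e-07) = 1.39e+04 rad/s.
Step 2 — f₀ = ω₀/(2π) = 2212 Hz.
Step 3 — Series Q: Q = ω₀L/R = 1.39e+04·0.0203/713 = 0.3957.
Step 4 — Bandwidth: Δω = ω₀/Q = 3.512e+04 rad/s; BW = Δω/(2π) = 5590 Hz.

(a) f₀ = 2212 Hz  (b) Q = 0.3957  (c) BW = 5590 Hz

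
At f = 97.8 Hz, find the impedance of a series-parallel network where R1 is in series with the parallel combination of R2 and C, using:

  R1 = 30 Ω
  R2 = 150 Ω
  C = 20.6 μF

Step 1 — Angular frequency: ω = 2π·f = 2π·97.8 = 614.5 rad/s.
Step 2 — Component impedances:
  R1: Z = R = 30 Ω
  R2: Z = R = 150 Ω
  C: Z = 1/(jωC) = -j/(ω·C) = 0 - j79 Ω
Step 3 — Parallel branch: R2 || C = 1/(1/R2 + 1/C) = 32.57 - j61.84 Ω.
Step 4 — Series with R1: Z_total = R1 + (R2 || C) = 62.57 - j61.84 Ω = 87.98∠-44.7° Ω.

Z = 62.57 - j61.84 Ω = 87.98∠-44.7° Ω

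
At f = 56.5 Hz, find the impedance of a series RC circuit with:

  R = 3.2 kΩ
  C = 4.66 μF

Step 1 — Angular frequency: ω = 2π·f = 2π·56.5 = 355 rad/s.
Step 2 — Component impedances:
  R: Z = R = 3200 Ω
  C: Z = 1/(jωC) = -j/(ω·C) = 0 - j604.5 Ω
Step 3 — Series combination: Z_total = R + C = 3200 - j604.5 Ω = 3257∠-10.7° Ω.

Z = 3200 - j604.5 Ω = 3257∠-10.7° Ω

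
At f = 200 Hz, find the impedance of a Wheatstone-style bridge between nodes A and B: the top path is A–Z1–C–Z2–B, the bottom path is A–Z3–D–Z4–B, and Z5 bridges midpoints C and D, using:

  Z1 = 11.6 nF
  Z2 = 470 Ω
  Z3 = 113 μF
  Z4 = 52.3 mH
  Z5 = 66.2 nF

Step 1 — Angular frequency: ω = 2π·f = 2π·200 = 1257 rad/s.
Step 2 — Component impedances:
  Z1: Z = 1/(jωC) = -j/(ω·C) = 0 - j6.86e+04 Ω
  Z2: Z = R = 470 Ω
  Z3: Z = 1/(jωC) = -j/(ω·C) = 0 - j7.042 Ω
  Z4: Z = jωL = j·1257·0.0523 = 0 + j65.72 Ω
  Z5: Z = 1/(jωC) = -j/(ω·C) = 0 - j1.202e+04 Ω
Step 3 — Bridge requires nodal analysis (the Z5 bridge couples midpoints C and D, so the two paths cannot be reduced to a simple series/parallel combination). Setting node B to ground and injecting 1 A at node A, the 3-node admittance system at A, C, D solves to V_A = Z_AB = 0.01899 + j59.09 Ω = 59.09∠90.0° Ω.

Z = 0.01899 + j59.09 Ω = 59.09∠90.0° Ω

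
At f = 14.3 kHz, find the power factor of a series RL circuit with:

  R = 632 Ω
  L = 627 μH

Step 1 — Angular frequency: ω = 2π·f = 2π·1.43e+04 = 8.985e+04 rad/s.
Step 2 — Component impedances:
  R: Z = R = 632 Ω
  L: Z = jωL = j·8.985e+04·0.000627 = 0 + j56.34 Ω
Step 3 — Series combination: Z_total = R + L = 632 + j56.34 Ω = 634.5∠5.1° Ω.
Step 4 — Power factor: PF = cos(φ) = Re(Z)/|Z| = 632/634.5 = 0.9961.
Step 5 — Type: Im(Z) = 56.34 ⇒ lagging (phase φ = 5.1°).

PF = 0.9961 (lagging, φ = 5.1°)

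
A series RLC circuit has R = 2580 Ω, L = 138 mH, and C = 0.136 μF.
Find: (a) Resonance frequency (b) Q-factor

Step 1 — Resonance condition Im(Z)=0 gives ω₀ = 1/√(LC).
Step 2 — ω₀ = 1/√(0.138·1.36e-07) = 7299 rad/s.
Step 3 — f₀ = ω₀/(2π) = 1162 Hz.
Step 4 — Series Q: Q = ω₀L/R = 7299·0.138/2580 = 0.3904.

(a) f₀ = 1162 Hz  (b) Q = 0.3904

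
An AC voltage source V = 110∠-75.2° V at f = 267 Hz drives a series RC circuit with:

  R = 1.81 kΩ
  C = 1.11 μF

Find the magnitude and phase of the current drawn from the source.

Step 1 — Angular frequency: ω = 2π·f = 2π·267 = 1678 rad/s.
Step 2 — Component impedances:
  R: Z = R = 1810 Ω
  C: Z = 1/(jωC) = -j/(ω·C) = 0 - j537 Ω
Step 3 — Series combination: Z_total = R + C = 1810 - j537 Ω = 1888∠-16.5° Ω.
Step 4 — Source phasor: V = 110∠-75.2° V = 28.1 - j106.4 V.
Step 5 — Ohm's law: I = V / Z_total = (28.1 - j106.4) / (1810 - j537) = 0.03029 - j0.04977 A.
Step 6 — Convert to polar: |I| = 0.05826 A, ∠I = -58.7°.

I = 0.05826∠-58.7° A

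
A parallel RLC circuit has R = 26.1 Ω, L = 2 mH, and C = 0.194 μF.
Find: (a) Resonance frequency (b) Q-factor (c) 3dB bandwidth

Step 1 — Resonance: ω₀ = 1/√(LC) = 1/√(0.002·1.94e-07) = 5.077e+04 rad/s.
Step 2 — f₀ = ω₀/(2π) = 8080 Hz.
Step 3 — Parallel Q: Q = R/(ω₀L) = 26.1/(5.077e+04·0.002) = 0.2571.
Step 4 — Bandwidth: Δω = ω₀/Q = 1.975e+05 rad/s; BW = Δω/(2π) = 3.143e+04 Hz.

(a) f₀ = 8080 Hz  (b) Q = 0.2571  (c) BW = 3.143e+04 Hz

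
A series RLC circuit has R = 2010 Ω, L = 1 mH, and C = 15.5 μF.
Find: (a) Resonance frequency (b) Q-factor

Step 1 — Resonance condition Im(Z)=0 gives ω₀ = 1/√(LC).
Step 2 — ω₀ = 1/√(0.001·1.55e-05) = 8032 rad/s.
Step 3 — f₀ = ω₀/(2π) = 1278 Hz.
Step 4 — Series Q: Q = ω₀L/R = 8032·0.001/2010 = 0.003996.

(a) f₀ = 1278 Hz  (b) Q = 0.003996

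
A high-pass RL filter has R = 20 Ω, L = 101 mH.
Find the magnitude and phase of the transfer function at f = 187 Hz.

Step 1 — Angular frequency: ω = 2π·187 = 1175 rad/s.
Step 2 — Transfer function: H(jω) = jωL/(R + jωL).
Step 3 — Numerator jωL = j·118.7; denominator R + jωL = 20 + j118.7.
Step 4 — H = 0.9724 + j0.1639.
Step 5 — Magnitude: |H| = 0.9861 (-0.1 dB); phase: φ = 9.6°.

|H| = 0.9861 (-0.1 dB), φ = 9.6°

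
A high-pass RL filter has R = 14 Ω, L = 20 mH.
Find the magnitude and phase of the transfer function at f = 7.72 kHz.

Step 1 — Angular frequency: ω = 2π·7720 = 4.851e+04 rad/s.
Step 2 — Transfer function: H(jω) = jωL/(R + jωL).
Step 3 — Numerator jωL = j·970.1; denominator R + jωL = 14 + j970.1.
Step 4 — H = 0.9998 + j0.01443.
Step 5 — Magnitude: |H| = 0.9999 (-0.0 dB); phase: φ = 0.8°.

|H| = 0.9999 (-0.0 dB), φ = 0.8°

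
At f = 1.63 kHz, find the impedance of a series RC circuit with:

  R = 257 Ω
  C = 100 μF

Step 1 — Angular frequency: ω = 2π·f = 2π·1630 = 1.024e+04 rad/s.
Step 2 — Component impedances:
  R: Z = R = 257 Ω
  C: Z = 1/(jωC) = -j/(ω·C) = 0 - j0.9764 Ω
Step 3 — Series combination: Z_total = R + C = 257 - j0.9764 Ω = 257∠-0.2° Ω.

Z = 257 - j0.9764 Ω = 257∠-0.2° Ω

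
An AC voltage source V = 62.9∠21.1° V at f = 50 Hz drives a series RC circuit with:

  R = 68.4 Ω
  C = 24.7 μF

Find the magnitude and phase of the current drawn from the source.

Step 1 — Angular frequency: ω = 2π·f = 2π·50 = 314.2 rad/s.
Step 2 — Component impedances:
  R: Z = R = 68.4 Ω
  C: Z = 1/(jωC) = -j/(ω·C) = 0 - j128.9 Ω
Step 3 — Series combination: Z_total = R + C = 68.4 - j128.9 Ω = 145.9∠-62.0° Ω.
Step 4 — Source phasor: V = 62.9∠21.1° V = 58.68 + j22.64 V.
Step 5 — Ohm's law: I = V / Z_total = (58.68 + j22.64) / (68.4 - j128.9) = 0.05148 + j0.428 A.
Step 6 — Convert to polar: |I| = 0.4311 A, ∠I = 83.1°.

I = 0.4311∠83.1° A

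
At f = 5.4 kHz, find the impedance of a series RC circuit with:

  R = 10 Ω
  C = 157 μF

Step 1 — Angular frequency: ω = 2π·f = 2π·5400 = 3.393e+04 rad/s.
Step 2 — Component impedances:
  R: Z = R = 10 Ω
  C: Z = 1/(jωC) = -j/(ω·C) = 0 - j0.1877 Ω
Step 3 — Series combination: Z_total = R + C = 10 - j0.1877 Ω = 10∠-1.1° Ω.

Z = 10 - j0.1877 Ω = 10∠-1.1° Ω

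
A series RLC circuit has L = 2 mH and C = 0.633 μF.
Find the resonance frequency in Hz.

Step 1 — Resonance condition Im(Z)=0 gives ω₀ = 1/√(LC).
Step 2 — ω₀ = 1/√(0.002·6.33e-07) = 2.81e+04 rad/s.
Step 3 — f₀ = ω₀/(2π) = 4473 Hz.

f₀ = 4473 Hz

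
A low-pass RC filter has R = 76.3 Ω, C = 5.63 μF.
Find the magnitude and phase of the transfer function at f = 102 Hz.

Step 1 — Angular frequency: ω = 2π·102 = 640.9 rad/s.
Step 2 — Transfer function: H(jω) = 1/(1 + jωRC).
Step 3 — Denominator: 1 + jωRC = 1 + j·640.9·76.3·5.63e-06 = 1 + j0.2753.
Step 4 — H = 0.9295 - j0.2559.
Step 5 — Magnitude: |H| = 0.9641 (-0.3 dB); phase: φ = -15.4°.

|H| = 0.9641 (-0.3 dB), φ = -15.4°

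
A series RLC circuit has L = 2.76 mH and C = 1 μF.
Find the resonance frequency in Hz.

Step 1 — Resonance condition Im(Z)=0 gives ω₀ = 1/√(LC).
Step 2 — ω₀ = 1/√(0.00276·1e-06) = 1.903e+04 rad/s.
Step 3 — f₀ = ω₀/(2π) = 3029 Hz.

f₀ = 3029 Hz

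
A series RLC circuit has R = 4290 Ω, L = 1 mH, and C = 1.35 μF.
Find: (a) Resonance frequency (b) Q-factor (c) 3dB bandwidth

Step 1 — Resonance: ω₀ = 1/√(LC) = 1/√(0.001·1.35e-06) = 2.722e+04 rad/s.
Step 2 — f₀ = ω₀/(2π) = 4332 Hz.
Step 3 — Series Q: Q = ω₀L/R = 2.722e+04·0.001/4290 = 0.006344.
Step 4 — Bandwidth: Δω = ω₀/Q = 4.29e+06 rad/s; BW = Δω/(2π) = 6.828e+05 Hz.

(a) f₀ = 4332 Hz  (b) Q = 0.006344  (c) BW = 6.828e+05 Hz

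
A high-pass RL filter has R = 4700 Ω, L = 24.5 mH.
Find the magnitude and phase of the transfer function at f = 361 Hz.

Step 1 — Angular frequency: ω = 2π·361 = 2268 rad/s.
Step 2 — Transfer function: H(jω) = jωL/(R + jωL).
Step 3 — Numerator jωL = j·55.57; denominator R + jωL = 4700 + j55.57.
Step 4 — H = 0.0001398 + j0.01182.
Step 5 — Magnitude: |H| = 0.01182 (-38.5 dB); phase: φ = 89.3°.

|H| = 0.01182 (-38.5 dB), φ = 89.3°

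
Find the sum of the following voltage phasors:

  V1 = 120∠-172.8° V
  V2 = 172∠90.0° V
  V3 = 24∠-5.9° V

Step 1 — Convert each phasor to rectangular form:
  V1 = 120·(cos(-172.8°) + j·sin(-172.8°)) = -119.1 - j15.04 V
  V2 = 172·(cos(90.0°) + j·sin(90.0°)) = 0 + j172 V
  V3 = 24·(cos(-5.9°) + j·sin(-5.9°)) = 23.87 - j2.467 V
Step 2 — Sum components: V_total = -95.18 + j154.5 V.
Step 3 — Convert to polar: |V_total| = 181.5 V, ∠V_total = 121.6°.

V_total = 181.5∠121.6° V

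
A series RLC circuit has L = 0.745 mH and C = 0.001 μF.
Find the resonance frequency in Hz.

Step 1 — Resonance condition Im(Z)=0 gives ω₀ = 1/√(LC).
Step 2 — ω₀ = 1/√(0.000745·1e-09) = 1.159e+06 rad/s.
Step 3 — f₀ = ω₀/(2π) = 1.844e+05 Hz.

f₀ = 1.844e+05 Hz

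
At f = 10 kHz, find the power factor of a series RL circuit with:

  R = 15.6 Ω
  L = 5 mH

Step 1 — Angular frequency: ω = 2π·f = 2π·1e+04 = 6.283e+04 rad/s.
Step 2 — Component impedances:
  R: Z = R = 15.6 Ω
  L: Z = jωL = j·6.283e+04·0.005 = 0 + j314.2 Ω
Step 3 — Series combination: Z_total = R + L = 15.6 + j314.2 Ω = 314.5∠87.2° Ω.
Step 4 — Power factor: PF = cos(φ) = Re(Z)/|Z| = 15.6/314.5 = 0.0496.
Step 5 — Type: Im(Z) = 314.2 ⇒ lagging (phase φ = 87.2°).

PF = 0.0496 (lagging, φ = 87.2°)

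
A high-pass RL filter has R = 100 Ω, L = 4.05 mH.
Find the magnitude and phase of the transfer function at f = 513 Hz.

Step 1 — Angular frequency: ω = 2π·513 = 3223 rad/s.
Step 2 — Transfer function: H(jω) = jωL/(R + jωL).
Step 3 — Numerator jωL = j·13.05; denominator R + jωL = 100 + j13.05.
Step 4 — H = 0.01676 + j0.1284.
Step 5 — Magnitude: |H| = 0.1294 (-17.8 dB); phase: φ = 82.6°.

|H| = 0.1294 (-17.8 dB), φ = 82.6°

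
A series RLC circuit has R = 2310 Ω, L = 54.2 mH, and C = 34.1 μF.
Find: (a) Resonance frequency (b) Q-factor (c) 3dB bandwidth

Step 1 — Resonance condition Im(Z)=0 gives ω₀ = 1/√(LC).
Step 2 — ω₀ = 1/√(0.0542·3.41e-05) = 735.6 rad/s.
Step 3 — f₀ = ω₀/(2π) = 117.1 Hz.
Step 4 — Series Q: Q = ω₀L/R = 735.6·0.0542/2310 = 0.01726.
Step 5 — 3dB bandwidth: Δω = ω₀/Q = 4.262e+04 rad/s; BW = Δω/(2π) = 6783 Hz.

(a) f₀ = 117.1 Hz  (b) Q = 0.01726  (c) BW = 6783 Hz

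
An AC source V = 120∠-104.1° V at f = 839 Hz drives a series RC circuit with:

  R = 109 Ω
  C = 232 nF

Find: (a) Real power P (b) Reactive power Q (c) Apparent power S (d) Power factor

Step 1 — Angular frequency: ω = 2π·f = 2π·839 = 5272 rad/s.
Step 2 — Component impedances:
  R: Z = R = 109 Ω
  C: Z = 1/(jωC) = -j/(ω·C) = 0 - j817.7 Ω
Step 3 — Series combination: Z_total = R + C = 109 - j817.7 Ω = 824.9∠-82.4° Ω.
Step 4 — Source phasor: V = 120∠-104.1° V = -29.23 - j116.4 V.
Step 5 — Current: I = V / Z = 0.1352 - j0.05377 A = 0.1455∠-21.7° A.
Step 6 — Complex power: S = V·I* = 2.307 - j17.3 VA.
Step 7 — Real power: P = Re(S) = 2.307 W.
Step 8 — Reactive power: Q = Im(S) = -17.3 VAR.
Step 9 — Apparent power: |S| = 17.46 VA.
Step 10 — Power factor: PF = P/|S| = 0.1321 (leading).

(a) P = 2.307 W  (b) Q = -17.3 VAR  (c) S = 17.46 VA  (d) PF = 0.1321 (leading)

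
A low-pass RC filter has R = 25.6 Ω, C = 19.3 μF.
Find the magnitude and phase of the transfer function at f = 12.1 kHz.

Step 1 — Angular frequency: ω = 2π·1.21e+04 = 7.603e+04 rad/s.
Step 2 — Transfer function: H(jω) = 1/(1 + jωRC).
Step 3 — Denominator: 1 + jωRC = 1 + j·7.603e+04·25.6·1.93e-05 = 1 + j37.56.
Step 4 — H = 0.0007082 - j0.0266.
Step 5 — Magnitude: |H| = 0.02661 (-31.5 dB); phase: φ = -88.5°.

|H| = 0.02661 (-31.5 dB), φ = -88.5°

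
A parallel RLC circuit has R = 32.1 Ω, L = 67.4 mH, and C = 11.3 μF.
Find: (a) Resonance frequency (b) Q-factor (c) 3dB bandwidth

Step 1 — Resonance: ω₀ = 1/√(LC) = 1/√(0.0674·1.13e-05) = 1146 rad/s.
Step 2 — f₀ = ω₀/(2π) = 182.4 Hz.
Step 3 — Parallel Q: Q = R/(ω₀L) = 32.1/(1146·0.0674) = 0.4156.
Step 4 — Bandwidth: Δω = ω₀/Q = 2757 rad/s; BW = Δω/(2π) = 438.8 Hz.

(a) f₀ = 182.4 Hz  (b) Q = 0.4156  (c) BW = 438.8 Hz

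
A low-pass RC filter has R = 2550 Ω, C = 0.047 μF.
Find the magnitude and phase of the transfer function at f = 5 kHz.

Step 1 — Angular frequency: ω = 2π·5000 = 3.142e+04 rad/s.
Step 2 — Transfer function: H(jω) = 1/(1 + jωRC).
Step 3 — Denominator: 1 + jωRC = 1 + j·3.142e+04·2550·4.7e-08 = 1 + j3.765.
Step 4 — H = 0.06589 - j0.2481.
Step 5 — Magnitude: |H| = 0.2567 (-11.8 dB); phase: φ = -75.1°.

|H| = 0.2567 (-11.8 dB), φ = -75.1°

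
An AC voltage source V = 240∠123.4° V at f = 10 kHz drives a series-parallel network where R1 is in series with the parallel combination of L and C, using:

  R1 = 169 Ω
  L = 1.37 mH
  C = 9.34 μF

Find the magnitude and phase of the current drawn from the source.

Step 1 — Angular frequency: ω = 2π·f = 2π·1e+04 = 6.283e+04 rad/s.
Step 2 — Component impedances:
  R1: Z = R = 169 Ω
  L: Z = jωL = j·6.283e+04·0.00137 = 0 + j86.08 Ω
  C: Z = 1/(jωC) = -j/(ω·C) = 0 - j1.704 Ω
Step 3 — Parallel branch: L || C = 1/(1/L + 1/C) = 0 - j1.738 Ω.
Step 4 — Series with R1: Z_total = R1 + (L || C) = 169 - j1.738 Ω = 169∠-0.6° Ω.
Step 5 — Source phasor: V = 240∠123.4° V = -132.1 + j200.4 V.
Step 6 — Ohm's law: I = V / Z_total = (-132.1 + j200.4) / (169 - j1.738) = -0.7939 + j1.177 A.
Step 7 — Convert to polar: |I| = 1.42 A, ∠I = 124.0°.

I = 1.42∠124.0° A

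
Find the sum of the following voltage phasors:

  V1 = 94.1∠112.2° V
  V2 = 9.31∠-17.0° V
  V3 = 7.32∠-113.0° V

Step 1 — Convert each phasor to rectangular form:
  V1 = 94.1·(cos(112.2°) + j·sin(112.2°)) = -35.55 + j87.12 V
  V2 = 9.31·(cos(-17.0°) + j·sin(-17.0°)) = 8.903 - j2.722 V
  V3 = 7.32·(cos(-113.0°) + j·sin(-113.0°)) = -2.86 - j6.738 V
Step 2 — Sum components: V_total = -29.51 + j77.66 V.
Step 3 — Convert to polar: |V_total| = 83.08 V, ∠V_total = 110.8°.

V_total = 83.08∠110.8° V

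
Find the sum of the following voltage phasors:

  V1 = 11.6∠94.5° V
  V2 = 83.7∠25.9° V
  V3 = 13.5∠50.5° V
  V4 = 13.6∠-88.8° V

Step 1 — Convert each phasor to rectangular form:
  V1 = 11.6·(cos(94.5°) + j·sin(94.5°)) = -0.9101 + j11.56 V
  V2 = 83.7·(cos(25.9°) + j·sin(25.9°)) = 75.29 + j36.56 V
  V3 = 13.5·(cos(50.5°) + j·sin(50.5°)) = 8.587 + j10.42 V
  V4 = 13.6·(cos(-88.8°) + j·sin(-88.8°)) = 0.2848 - j13.6 V
Step 2 — Sum components: V_total = 83.25 + j44.94 V.
Step 3 — Convert to polar: |V_total| = 94.61 V, ∠V_total = 28.4°.

V_total = 94.61∠28.4° V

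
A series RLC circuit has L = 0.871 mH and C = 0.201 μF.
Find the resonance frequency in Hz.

Step 1 — Resonance condition Im(Z)=0 gives ω₀ = 1/√(LC).
Step 2 — ω₀ = 1/√(0.000871·2.01e-07) = 7.558e+04 rad/s.
Step 3 — f₀ = ω₀/(2π) = 1.203e+04 Hz.

f₀ = 1.203e+04 Hz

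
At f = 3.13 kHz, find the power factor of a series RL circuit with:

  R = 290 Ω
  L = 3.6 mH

Step 1 — Angular frequency: ω = 2π·f = 2π·3130 = 1.967e+04 rad/s.
Step 2 — Component impedances:
  R: Z = R = 290 Ω
  L: Z = jωL = j·1.967e+04·0.0036 = 0 + j70.8 Ω
Step 3 — Series combination: Z_total = R + L = 290 + j70.8 Ω = 298.5∠13.7° Ω.
Step 4 — Power factor: PF = cos(φ) = Re(Z)/|Z| = 290/298.5 = 0.9715.
Step 5 — Type: Im(Z) = 70.8 ⇒ lagging (phase φ = 13.7°).

PF = 0.9715 (lagging, φ = 13.7°)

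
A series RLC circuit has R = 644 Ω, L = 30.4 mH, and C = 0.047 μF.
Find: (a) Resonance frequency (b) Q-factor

Step 1 — Resonance condition Im(Z)=0 gives ω₀ = 1/√(LC).
Step 2 — ω₀ = 1/√(0.0304·4.7e-08) = 2.646e+04 rad/s.
Step 3 — f₀ = ω₀/(2π) = 4211 Hz.
Step 4 — Series Q: Q = ω₀L/R = 2.646e+04·0.0304/644 = 1.249.

(a) f₀ = 4211 Hz  (b) Q = 1.249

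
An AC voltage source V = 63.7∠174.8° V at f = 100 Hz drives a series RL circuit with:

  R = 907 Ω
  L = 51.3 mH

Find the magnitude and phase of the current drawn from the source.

Step 1 — Angular frequency: ω = 2π·f = 2π·100 = 628.3 rad/s.
Step 2 — Component impedances:
  R: Z = R = 907 Ω
  L: Z = jωL = j·628.3·0.0513 = 0 + j32.23 Ω
Step 3 — Series combination: Z_total = R + L = 907 + j32.23 Ω = 907.6∠2.0° Ω.
Step 4 — Source phasor: V = 63.7∠174.8° V = -63.44 + j5.773 V.
Step 5 — Ohm's law: I = V / Z_total = (-63.44 + j5.773) / (907 + j32.23) = -0.06963 + j0.00884 A.
Step 6 — Convert to polar: |I| = 0.07019 A, ∠I = 172.8°.

I = 0.07019∠172.8° A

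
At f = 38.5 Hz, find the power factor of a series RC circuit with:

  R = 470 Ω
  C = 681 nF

Step 1 — Angular frequency: ω = 2π·f = 2π·38.5 = 241.9 rad/s.
Step 2 — Component impedances:
  R: Z = R = 470 Ω
  C: Z = 1/(jωC) = -j/(ω·C) = 0 - j6070 Ω
Step 3 — Series combination: Z_total = R + C = 470 - j6070 Ω = 6088∠-85.6° Ω.
Step 4 — Power factor: PF = cos(φ) = Re(Z)/|Z| = 470/6088.5 = 0.07719.
Step 5 — Type: Im(Z) = -6070 ⇒ leading (phase φ = -85.6°).

PF = 0.07719 (leading, φ = -85.6°)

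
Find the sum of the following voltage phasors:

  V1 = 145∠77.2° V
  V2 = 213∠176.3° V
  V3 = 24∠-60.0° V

Step 1 — Convert each phasor to rectangular form:
  V1 = 145·(cos(77.2°) + j·sin(77.2°)) = 32.12 + j141.4 V
  V2 = 213·(cos(176.3°) + j·sin(176.3°)) = -212.6 + j13.75 V
  V3 = 24·(cos(-60.0°) + j·sin(-60.0°)) = 12 - j20.78 V
Step 2 — Sum components: V_total = -168.4 + j134.4 V.
Step 3 — Convert to polar: |V_total| = 215.5 V, ∠V_total = 141.4°.

V_total = 215.5∠141.4° V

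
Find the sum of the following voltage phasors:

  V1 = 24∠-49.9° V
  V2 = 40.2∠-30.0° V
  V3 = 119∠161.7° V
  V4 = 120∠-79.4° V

Step 1 — Convert each phasor to rectangular form:
  V1 = 24·(cos(-49.9°) + j·sin(-49.9°)) = 15.46 - j18.36 V
  V2 = 40.2·(cos(-30.0°) + j·sin(-30.0°)) = 34.81 - j20.1 V
  V3 = 119·(cos(161.7°) + j·sin(161.7°)) = -113 + j37.37 V
  V4 = 120·(cos(-79.4°) + j·sin(-79.4°)) = 22.07 - j118 V
Step 2 — Sum components: V_total = -40.63 - j119 V.
Step 3 — Convert to polar: |V_total| = 125.8 V, ∠V_total = -108.8°.

V_total = 125.8∠-108.8° V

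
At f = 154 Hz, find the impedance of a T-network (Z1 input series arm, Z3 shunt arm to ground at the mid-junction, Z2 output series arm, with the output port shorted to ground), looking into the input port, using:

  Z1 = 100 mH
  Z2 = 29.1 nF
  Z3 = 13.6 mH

Step 1 — Angular frequency: ω = 2π·f = 2π·154 = 967.6 rad/s.
Step 2 — Component impedances:
  Z1: Z = jωL = j·967.6·0.1 = 0 + j96.76 Ω
  Z2: Z = 1/(jωC) = -j/(ω·C) = 0 - j3.551e+04 Ω
  Z3: Z = jωL = j·967.6·0.0136 = 0 + j13.16 Ω
Step 3 — With the output port shorted to ground, the output series arm Z2 runs from the junction to ground; the shunt arm Z3 also runs from the junction to ground. They appear in parallel: Z3 || Z2 = 0 + j13.16 Ω.
Step 4 — Series with input arm Z1: Z_in = Z1 + (Z3 || Z2) = 0 + j109.9 Ω = 109.9∠90.0° Ω.

Z = 0 + j109.9 Ω = 109.9∠90.0° Ω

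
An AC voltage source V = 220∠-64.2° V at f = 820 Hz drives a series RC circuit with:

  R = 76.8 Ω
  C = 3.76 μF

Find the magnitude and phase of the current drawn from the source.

Step 1 — Angular frequency: ω = 2π·f = 2π·820 = 5152 rad/s.
Step 2 — Component impedances:
  R: Z = R = 76.8 Ω
  C: Z = 1/(jωC) = -j/(ω·C) = 0 - j51.62 Ω
Step 3 — Series combination: Z_total = R + C = 76.8 - j51.62 Ω = 92.54∠-33.9° Ω.
Step 4 — Source phasor: V = 220∠-64.2° V = 95.75 - j198.1 V.
Step 5 — Ohm's law: I = V / Z_total = (95.75 - j198.1) / (76.8 - j51.62) = 2.053 - j1.199 A.
Step 6 — Convert to polar: |I| = 2.377 A, ∠I = -30.3°.

I = 2.377∠-30.3° A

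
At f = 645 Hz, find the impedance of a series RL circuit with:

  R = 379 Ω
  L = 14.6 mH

Step 1 — Angular frequency: ω = 2π·f = 2π·645 = 4053 rad/s.
Step 2 — Component impedances:
  R: Z = R = 379 Ω
  L: Z = jωL = j·4053·0.0146 = 0 + j59.17 Ω
Step 3 — Series combination: Z_total = R + L = 379 + j59.17 Ω = 383.6∠8.9° Ω.

Z = 379 + j59.17 Ω = 383.6∠8.9° Ω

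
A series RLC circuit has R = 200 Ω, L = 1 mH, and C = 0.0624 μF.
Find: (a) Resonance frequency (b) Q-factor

Step 1 — Resonance condition Im(Z)=0 gives ω₀ = 1/√(LC).
Step 2 — ω₀ = 1/√(0.001·6.24e-08) = 1.266e+05 rad/s.
Step 3 — f₀ = ω₀/(2π) = 2.015e+04 Hz.
Step 4 — Series Q: Q = ω₀L/R = 1.266e+05·0.001/200 = 0.633.

(a) f₀ = 2.015e+04 Hz  (b) Q = 0.633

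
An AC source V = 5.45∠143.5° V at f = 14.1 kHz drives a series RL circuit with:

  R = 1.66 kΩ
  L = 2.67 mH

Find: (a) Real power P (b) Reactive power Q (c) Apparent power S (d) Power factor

Step 1 — Angular frequency: ω = 2π·f = 2π·1.41e+04 = 8.859e+04 rad/s.
Step 2 — Component impedances:
  R: Z = R = 1660 Ω
  L: Z = jωL = j·8.859e+04·0.00267 = 0 + j236.5 Ω
Step 3 — Series combination: Z_total = R + L = 1660 + j236.5 Ω = 1677∠8.1° Ω.
Step 4 — Source phasor: V = 5.45∠143.5° V = -4.381 + j3.242 V.
Step 5 — Current: I = V / Z = -0.002314 + j0.002283 A = 0.00325∠135.4° A.
Step 6 — Complex power: S = V·I* = 0.01754 + j0.002499 VA.
Step 7 — Real power: P = Re(S) = 0.01754 W.
Step 8 — Reactive power: Q = Im(S) = 0.002499 VAR.
Step 9 — Apparent power: |S| = 0.01771 VA.
Step 10 — Power factor: PF = P/|S| = 0.99 (lagging).

(a) P = 0.01754 W  (b) Q = 0.002499 VAR  (c) S = 0.01771 VA  (d) PF = 0.99 (lagging)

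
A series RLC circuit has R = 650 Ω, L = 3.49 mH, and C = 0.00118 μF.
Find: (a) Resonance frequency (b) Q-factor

Step 1 — Resonance condition Im(Z)=0 gives ω₀ = 1/√(LC).
Step 2 — ω₀ = 1/√(0.00349·1.18e-09) = 4.928e+05 rad/s.
Step 3 — f₀ = ω₀/(2π) = 7.843e+04 Hz.
Step 4 — Series Q: Q = ω₀L/R = 4.928e+05·0.00349/650 = 2.646.

(a) f₀ = 7.843e+04 Hz  (b) Q = 2.646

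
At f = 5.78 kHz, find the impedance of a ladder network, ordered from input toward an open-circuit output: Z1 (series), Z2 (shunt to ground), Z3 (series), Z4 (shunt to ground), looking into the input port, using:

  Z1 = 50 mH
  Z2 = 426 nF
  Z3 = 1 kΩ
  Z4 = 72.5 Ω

Step 1 — Angular frequency: ω = 2π·f = 2π·5780 = 3.632e+04 rad/s.
Step 2 — Component impedances:
  Z1: Z = jωL = j·3.632e+04·0.05 = 0 + j1816 Ω
  Z2: Z = 1/(jωC) = -j/(ω·C) = 0 - j64.64 Ω
  Z3: Z = R = 1000 Ω
  Z4: Z = R = 72.5 Ω
Step 3 — Ladder network (open output): work backward from the far end, alternating series and parallel combinations. Z_in = 3.881 + j1751 Ω = 1751∠89.9° Ω.

Z = 3.881 + j1751 Ω = 1751∠89.9° Ω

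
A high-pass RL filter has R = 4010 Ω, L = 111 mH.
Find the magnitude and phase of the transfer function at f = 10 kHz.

Step 1 — Angular frequency: ω = 2π·1e+04 = 6.283e+04 rad/s.
Step 2 — Transfer function: H(jω) = jωL/(R + jωL).
Step 3 — Numerator jωL = j·6974; denominator R + jωL = 4010 + j6974.
Step 4 — H = 0.7515 + j0.4321.
Step 5 — Magnitude: |H| = 0.8669 (-1.2 dB); phase: φ = 29.9°.

|H| = 0.8669 (-1.2 dB), φ = 29.9°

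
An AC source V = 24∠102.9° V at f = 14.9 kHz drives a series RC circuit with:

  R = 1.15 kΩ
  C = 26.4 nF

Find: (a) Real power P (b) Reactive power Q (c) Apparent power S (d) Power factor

Step 1 — Angular frequency: ω = 2π·f = 2π·1.49e+04 = 9.362e+04 rad/s.
Step 2 — Component impedances:
  R: Z = R = 1150 Ω
  C: Z = 1/(jωC) = -j/(ω·C) = 0 - j404.6 Ω
Step 3 — Series combination: Z_total = R + C = 1150 - j404.6 Ω = 1219∠-19.4° Ω.
Step 4 — Source phasor: V = 24∠102.9° V = -5.358 + j23.39 V.
Step 5 — Current: I = V / Z = -0.01051 + j0.01664 A = 0.01969∠122.3° A.
Step 6 — Complex power: S = V·I* = 0.4457 - j0.1568 VA.
Step 7 — Real power: P = Re(S) = 0.4457 W.
Step 8 — Reactive power: Q = Im(S) = -0.1568 VAR.
Step 9 — Apparent power: |S| = 0.4725 VA.
Step 10 — Power factor: PF = P/|S| = 0.9433 (leading).

(a) P = 0.4457 W  (b) Q = -0.1568 VAR  (c) S = 0.4725 VA  (d) PF = 0.9433 (leading)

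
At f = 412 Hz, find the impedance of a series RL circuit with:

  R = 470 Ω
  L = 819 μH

Step 1 — Angular frequency: ω = 2π·f = 2π·412 = 2589 rad/s.
Step 2 — Component impedances:
  R: Z = R = 470 Ω
  L: Z = jωL = j·2589·0.000819 = 0 + j2.12 Ω
Step 3 — Series combination: Z_total = R + L = 470 + j2.12 Ω = 470∠0.3° Ω.

Z = 470 + j2.12 Ω = 470∠0.3° Ω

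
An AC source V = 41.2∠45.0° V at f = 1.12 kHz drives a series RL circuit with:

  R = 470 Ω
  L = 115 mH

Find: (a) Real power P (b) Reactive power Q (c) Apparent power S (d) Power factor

Step 1 — Angular frequency: ω = 2π·f = 2π·1120 = 7037 rad/s.
Step 2 — Component impedances:
  R: Z = R = 470 Ω
  L: Z = jωL = j·7037·0.115 = 0 + j809.3 Ω
Step 3 — Series combination: Z_total = R + L = 470 + j809.3 Ω = 935.9∠59.9° Ω.
Step 4 — Source phasor: V = 41.2∠45.0° V = 29.13 + j29.13 V.
Step 5 — Current: I = V / Z = 0.04255 - j0.01129 A = 0.04402∠-14.9° A.
Step 6 — Complex power: S = V·I* = 0.9109 + j1.568 VA.
Step 7 — Real power: P = Re(S) = 0.9109 W.
Step 8 — Reactive power: Q = Im(S) = 1.568 VAR.
Step 9 — Apparent power: |S| = 1.814 VA.
Step 10 — Power factor: PF = P/|S| = 0.5022 (lagging).

(a) P = 0.9109 W  (b) Q = 1.568 VAR  (c) S = 1.814 VA  (d) PF = 0.5022 (lagging)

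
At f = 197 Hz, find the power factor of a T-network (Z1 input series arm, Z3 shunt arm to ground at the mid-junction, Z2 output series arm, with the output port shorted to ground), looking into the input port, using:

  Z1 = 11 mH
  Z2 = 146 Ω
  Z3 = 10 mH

Step 1 — Angular frequency: ω = 2π·f = 2π·197 = 1238 rad/s.
Step 2 — Component impedances:
  Z1: Z = jωL = j·1238·0.011 = 0 + j13.62 Ω
  Z2: Z = R = 146 Ω
  Z3: Z = jωL = j·1238·0.01 = 0 + j12.38 Ω
Step 3 — With the output port shorted to ground, the output series arm Z2 runs from the junction to ground; the shunt arm Z3 also runs from the junction to ground. They appear in parallel: Z3 || Z2 = 1.042 + j12.29 Ω.
Step 4 — Series with input arm Z1: Z_in = Z1 + (Z3 || Z2) = 1.042 + j25.91 Ω = 25.93∠87.7° Ω.
Step 5 — Power factor: PF = cos(φ) = Re(Z)/|Z| = 1.042/25.93 = 0.04019.
Step 6 — Type: Im(Z) = 25.91 ⇒ lagging (phase φ = 87.7°).

PF = 0.04019 (lagging, φ = 87.7°)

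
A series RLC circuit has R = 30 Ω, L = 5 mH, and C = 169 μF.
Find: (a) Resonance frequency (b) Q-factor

Step 1 — Resonance condition Im(Z)=0 gives ω₀ = 1/√(LC).
Step 2 — ω₀ = 1/√(0.005·0.000169) = 1088 rad/s.
Step 3 — f₀ = ω₀/(2π) = 173.1 Hz.
Step 4 — Series Q: Q = ω₀L/R = 1088·0.005/30 = 0.1813.

(a) f₀ = 173.1 Hz  (b) Q = 0.1813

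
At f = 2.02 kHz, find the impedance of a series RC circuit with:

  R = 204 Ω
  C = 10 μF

Step 1 — Angular frequency: ω = 2π·f = 2π·2020 = 1.269e+04 rad/s.
Step 2 — Component impedances:
  R: Z = R = 204 Ω
  C: Z = 1/(jωC) = -j/(ω·C) = 0 - j7.879 Ω
Step 3 — Series combination: Z_total = R + C = 204 - j7.879 Ω = 204.2∠-2.2° Ω.

Z = 204 - j7.879 Ω = 204.2∠-2.2° Ω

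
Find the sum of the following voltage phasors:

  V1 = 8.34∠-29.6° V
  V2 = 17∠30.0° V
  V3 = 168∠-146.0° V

Step 1 — Convert each phasor to rectangular form:
  V1 = 8.34·(cos(-29.6°) + j·sin(-29.6°)) = 7.252 - j4.119 V
  V2 = 17·(cos(30.0°) + j·sin(30.0°)) = 14.72 + j8.5 V
  V3 = 168·(cos(-146.0°) + j·sin(-146.0°)) = -139.3 - j93.94 V
Step 2 — Sum components: V_total = -117.3 - j89.56 V.
Step 3 — Convert to polar: |V_total| = 147.6 V, ∠V_total = -142.6°.

V_total = 147.6∠-142.6° V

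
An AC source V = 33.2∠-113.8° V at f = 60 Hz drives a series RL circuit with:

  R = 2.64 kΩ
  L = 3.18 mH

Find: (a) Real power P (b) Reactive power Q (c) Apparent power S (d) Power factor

Step 1 — Angular frequency: ω = 2π·f = 2π·60 = 377 rad/s.
Step 2 — Component impedances:
  R: Z = R = 2640 Ω
  L: Z = jωL = j·377·0.00318 = 0 + j1.199 Ω
Step 3 — Series combination: Z_total = R + L = 2640 + j1.199 Ω = 2640∠0.0° Ω.
Step 4 — Source phasor: V = 33.2∠-113.8° V = -13.4 - j30.38 V.
Step 5 — Current: I = V / Z = -0.00508 - j0.0115 A = 0.01258∠-113.8° A.
Step 6 — Complex power: S = V·I* = 0.4175 + j0.0001896 VA.
Step 7 — Real power: P = Re(S) = 0.4175 W.
Step 8 — Reactive power: Q = Im(S) = 0.0001896 VAR.
Step 9 — Apparent power: |S| = 0.4175 VA.
Step 10 — Power factor: PF = P/|S| = 1 (lagging).

(a) P = 0.4175 W  (b) Q = 0.0001896 VAR  (c) S = 0.4175 VA  (d) PF = 1 (lagging)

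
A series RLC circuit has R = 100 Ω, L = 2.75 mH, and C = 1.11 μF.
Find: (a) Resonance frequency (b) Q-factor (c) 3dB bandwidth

Step 1 — Resonance condition Im(Z)=0 gives ω₀ = 1/√(LC).
Step 2 — ω₀ = 1/√(0.00275·1.11e-06) = 1.81e+04 rad/s.
Step 3 — f₀ = ω₀/(2π) = 2881 Hz.
Step 4 — Series Q: Q = ω₀L/R = 1.81e+04·0.00275/100 = 0.4977.
Step 5 — 3dB bandwidth: Δω = ω₀/Q = 3.636e+04 rad/s; BW = Δω/(2π) = 5787 Hz.

(a) f₀ = 2881 Hz  (b) Q = 0.4977  (c) BW = 5787 Hz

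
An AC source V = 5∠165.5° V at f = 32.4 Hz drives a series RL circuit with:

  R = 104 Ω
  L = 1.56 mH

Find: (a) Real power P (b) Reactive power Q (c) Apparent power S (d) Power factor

Step 1 — Angular frequency: ω = 2π·f = 2π·32.4 = 203.6 rad/s.
Step 2 — Component impedances:
  R: Z = R = 104 Ω
  L: Z = jωL = j·203.6·0.00156 = 0 + j0.3176 Ω
Step 3 — Series combination: Z_total = R + L = 104 + j0.3176 Ω = 104∠0.2° Ω.
Step 4 — Source phasor: V = 5∠165.5° V = -4.841 + j1.252 V.
Step 5 — Current: I = V / Z = -0.04651 + j0.01218 A = 0.04808∠165.3° A.
Step 6 — Complex power: S = V·I* = 0.2404 + j0.000734 VA.
Step 7 — Real power: P = Re(S) = 0.2404 W.
Step 8 — Reactive power: Q = Im(S) = 0.000734 VAR.
Step 9 — Apparent power: |S| = 0.2404 VA.
Step 10 — Power factor: PF = P/|S| = 1 (lagging).

(a) P = 0.2404 W  (b) Q = 0.000734 VAR  (c) S = 0.2404 VA  (d) PF = 1 (lagging)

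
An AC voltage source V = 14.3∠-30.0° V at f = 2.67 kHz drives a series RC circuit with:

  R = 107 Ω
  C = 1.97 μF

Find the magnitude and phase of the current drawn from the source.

Step 1 — Angular frequency: ω = 2π·f = 2π·2670 = 1.678e+04 rad/s.
Step 2 — Component impedances:
  R: Z = R = 107 Ω
  C: Z = 1/(jωC) = -j/(ω·C) = 0 - j30.26 Ω
Step 3 — Series combination: Z_total = R + C = 107 - j30.26 Ω = 111.2∠-15.8° Ω.
Step 4 — Source phasor: V = 14.3∠-30.0° V = 12.38 - j7.15 V.
Step 5 — Ohm's law: I = V / Z_total = (12.38 - j7.15) / (107 - j30.26) = 0.1247 - j0.03157 A.
Step 6 — Convert to polar: |I| = 0.1286 A, ∠I = -14.2°.

I = 0.1286∠-14.2° A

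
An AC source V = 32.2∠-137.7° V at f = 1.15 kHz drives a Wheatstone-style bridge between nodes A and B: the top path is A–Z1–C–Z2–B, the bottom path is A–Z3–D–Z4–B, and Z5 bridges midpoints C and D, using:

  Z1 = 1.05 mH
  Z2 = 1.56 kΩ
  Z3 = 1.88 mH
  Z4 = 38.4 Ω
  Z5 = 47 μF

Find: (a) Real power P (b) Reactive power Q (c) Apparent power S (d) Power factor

Step 1 — Angular frequency: ω = 2π·f = 2π·1150 = 7226 rad/s.
Step 2 — Component impedances:
  Z1: Z = jωL = j·7226·0.00105 = 0 + j7.587 Ω
  Z2: Z = R = 1560 Ω
  Z3: Z = jωL = j·7226·0.00188 = 0 + j13.58 Ω
  Z4: Z = R = 38.4 Ω
  Z5: Z = 1/(jωC) = -j/(ω·C) = 0 - j2.945 Ω
Step 3 — Bridge requires nodal analysis (the Z5 bridge couples midpoints C and D, so the two paths cannot be reduced to a simple series/parallel combination). Setting node B to ground and injecting 1 A at node A, the 3-node admittance system at A, C, D solves to V_A = Z_AB = 37.48 + j3.563 Ω = 37.65∠5.4° Ω.
Step 4 — Source phasor: V = 32.2∠-137.7° V = -23.82 - j21.67 V.
Step 5 — Current: I = V / Z = -0.6842 - j0.5131 A = 0.8553∠-143.1° A.
Step 6 — Complex power: S = V·I* = 27.42 + j2.607 VA.
Step 7 — Real power: P = Re(S) = 27.42 W.
Step 8 — Reactive power: Q = Im(S) = 2.607 VAR.
Step 9 — Apparent power: |S| = 27.54 VA.
Step 10 — Power factor: PF = P/|S| = 0.9955 (lagging).

(a) P = 27.42 W  (b) Q = 2.607 VAR  (c) S = 27.54 VA  (d) PF = 0.9955 (lagging)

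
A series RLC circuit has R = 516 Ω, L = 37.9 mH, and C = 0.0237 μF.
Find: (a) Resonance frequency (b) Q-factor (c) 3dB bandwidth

Step 1 — Resonance condition Im(Z)=0 gives ω₀ = 1/√(LC).
Step 2 — ω₀ = 1/√(0.0379·2.37e-08) = 3.337e+04 rad/s.
Step 3 — f₀ = ω₀/(2π) = 5310 Hz.
Step 4 — Series Q: Q = ω₀L/R = 3.337e+04·0.0379/516 = 2.451.
Step 5 — 3dB bandwidth: Δω = ω₀/Q = 1.361e+04 rad/s; BW = Δω/(2π) = 2167 Hz.

(a) f₀ = 5310 Hz  (b) Q = 2.451  (c) BW = 2167 Hz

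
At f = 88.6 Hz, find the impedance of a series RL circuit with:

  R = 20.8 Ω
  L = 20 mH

Step 1 — Angular frequency: ω = 2π·f = 2π·88.6 = 556.7 rad/s.
Step 2 — Component impedances:
  R: Z = R = 20.8 Ω
  L: Z = jωL = j·556.7·0.02 = 0 + j11.13 Ω
Step 3 — Series combination: Z_total = R + L = 20.8 + j11.13 Ω = 23.59∠28.2° Ω.

Z = 20.8 + j11.13 Ω = 23.59∠28.2° Ω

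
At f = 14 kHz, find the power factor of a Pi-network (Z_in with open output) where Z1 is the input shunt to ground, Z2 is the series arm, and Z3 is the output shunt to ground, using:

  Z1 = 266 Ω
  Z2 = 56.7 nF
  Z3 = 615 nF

Step 1 — Angular frequency: ω = 2π·f = 2π·1.4e+04 = 8.796e+04 rad/s.
Step 2 — Component impedances:
  Z1: Z = R = 266 Ω
  Z2: Z = 1/(jωC) = -j/(ω·C) = 0 - j200.5 Ω
  Z3: Z = 1/(jωC) = -j/(ω·C) = 0 - j18.48 Ω
Step 3 — With open output, the series arm Z2 and the output shunt Z3 appear in series to ground: Z2 + Z3 = 0 - j219 Ω.
Step 4 — Parallel with input shunt Z1: Z_in = Z1 || (Z2 + Z3) = 107.5 - j130.5 Ω = 169.1∠-50.5° Ω.
Step 5 — Power factor: PF = cos(φ) = Re(Z)/|Z| = 107.45/169.06 = 0.6356.
Step 6 — Type: Im(Z) = -130.5 ⇒ leading (phase φ = -50.5°).

PF = 0.6356 (leading, φ = -50.5°)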